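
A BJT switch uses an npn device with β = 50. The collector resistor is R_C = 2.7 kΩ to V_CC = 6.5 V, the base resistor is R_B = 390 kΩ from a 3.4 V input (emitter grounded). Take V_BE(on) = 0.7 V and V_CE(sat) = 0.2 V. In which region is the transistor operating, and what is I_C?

active; I_C ≈ 0.35 mA

Assume active. Base-emitter loop: I_B = (V_BB − V_BE)/R_B = (3.4 − 0.7)/390 = 0.00692 mA.
I_C = β·I_B = 50×0.00692 = 0.346 mA.
V_CE = V_CC − I_C·R_C = 6.5 − 0.346×2.7 = 5.57 V > V_CE(sat), so the active-region assumption holds.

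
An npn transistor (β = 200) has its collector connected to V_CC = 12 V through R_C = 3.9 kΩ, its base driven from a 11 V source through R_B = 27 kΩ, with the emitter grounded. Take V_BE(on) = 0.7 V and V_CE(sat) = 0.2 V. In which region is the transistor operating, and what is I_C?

Assume active: I_B = (11 − 0.7)/27 = 0.381 mA, giving I_C = β·I_B = 76.3 mA.
But then V_CE = 12 − 76.3×3.9 = -286 V < V_CE(sat) = 0.2 V — impossible in the active region.
So the transistor is saturated. With V_CE = 0.2 V, I_C = (V_CC − 0.2)/R_C = 11.8/3.9 = 3.03 mA.
Check: β·I_B = 76.3 mA > I_C = 3.03 mA, confirming saturation.

saturation; I_C ≈ 3 mA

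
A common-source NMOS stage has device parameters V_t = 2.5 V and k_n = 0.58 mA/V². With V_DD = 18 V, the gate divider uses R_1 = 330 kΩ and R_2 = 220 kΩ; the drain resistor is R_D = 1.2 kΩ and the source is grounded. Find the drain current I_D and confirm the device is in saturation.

I_D ≈ 6.4 mA

V_G = V_DD·R_2/(R_1+R_2) = 18×220/550 = 7.2 V. With the source grounded, V_GS = V_G = 7.2 V.
Assume saturation: I_D = (k_n/2)(V_GS − V_t)² = (0.58/2)×(7.2 − 2.5)² = 0.29×4.7² = 6.41 mA.
V_DS = V_DD − I_D·R_D = 18 − 6.41×1.2 = 10.3 V.
Saturation requires V_DS ≥ V_GS − V_t = 4.7 V; 10.3 ≥ 4.7 ✓.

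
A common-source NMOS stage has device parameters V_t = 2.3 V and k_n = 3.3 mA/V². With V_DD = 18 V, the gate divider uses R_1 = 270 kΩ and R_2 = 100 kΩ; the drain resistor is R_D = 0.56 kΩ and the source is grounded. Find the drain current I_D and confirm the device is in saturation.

I_D ≈ 11 mA

V_G = V_DD·R_2/(R_1+R_2) = 18×100/370 = 4.86 V. With the source grounded, V_GS = V_G = 4.86 V.
Assume saturation: I_D = (k_n/2)(V_GS − V_t)² = (3.3/2)×(4.86 − 2.3)² = 1.65×2.56² = 10.9 mA.
V_DS = V_DD − I_D·R_D = 18 − 10.9×0.56 = 11.9 V.
Saturation requires V_DS ≥ V_GS − V_t = 2.56 V; 11.9 ≥ 2.56 ✓.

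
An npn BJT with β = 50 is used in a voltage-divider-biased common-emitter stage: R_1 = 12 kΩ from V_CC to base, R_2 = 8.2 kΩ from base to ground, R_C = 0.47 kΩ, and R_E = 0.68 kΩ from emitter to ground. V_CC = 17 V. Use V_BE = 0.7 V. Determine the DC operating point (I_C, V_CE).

Thevenize the base divider: V_Th = V_CC·R_2/(R_1+R_2) = 17×8.2/20.2 = 6.9 V, R_Th = R_1‖R_2 = 4.87 kΩ.
Base-emitter loop: V_Th = I_B·R_Th + V_BE + (β+1)I_B·R_E, so I_B = (6.9 − 0.7) / (4.87 + 51×0.68) = 0.157 mA.
I_C = β·I_B = 50×0.157 = 7.84 mA, and I_E = (β+1)I_B = 8 mA.
V_CE = V_CC − I_C·R_C − I_E·R_E = 17 − 7.84×0.47 − 8×0.68 = 7.88 V.
V_CE = 7.88 V > 0.2 V confirms active-region operation.

I_C ≈ 7.8 mA, V_CE ≈ 7.9 V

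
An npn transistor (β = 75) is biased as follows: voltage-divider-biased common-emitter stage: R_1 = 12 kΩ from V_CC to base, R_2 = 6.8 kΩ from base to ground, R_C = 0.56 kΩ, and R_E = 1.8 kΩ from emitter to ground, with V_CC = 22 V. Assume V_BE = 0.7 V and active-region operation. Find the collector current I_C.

Thevenize the base divider: V_Th = V_CC·R_2/(R_1+R_2) = 22×6.8/18.8 = 7.96 V, R_Th = R_1‖R_2 = 4.34 kΩ.
Base-emitter loop: V_Th = I_B·R_Th + V_BE + (β+1)I_B·R_E, so I_B = (7.96 − 0.7) / (4.34 + 76×1.8) = 0.0514 mA.
I_C = β·I_B = 75×0.0514 = 3.86 mA, and I_E = (β+1)I_B = 3.91 mA.
V_CE = V_CC − I_C·R_C − I_E·R_E = 22 − 3.86×0.56 − 3.91×1.8 = 12.8 V.
V_CE = 12.8 V > 0.2 V confirms active-region operation.

I_C ≈ 3.9 mA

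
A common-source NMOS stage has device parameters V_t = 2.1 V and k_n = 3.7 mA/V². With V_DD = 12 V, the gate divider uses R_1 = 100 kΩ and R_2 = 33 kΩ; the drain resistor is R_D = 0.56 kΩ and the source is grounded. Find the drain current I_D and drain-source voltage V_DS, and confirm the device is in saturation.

V_G = V_DD·R_2/(R_1+R_2) = 12×33/133 = 2.98 V. With the source grounded, V_GS = V_G = 2.98 V.
Assume saturation: I_D = (k_n/2)(V_GS − V_t)² = (3.7/2)×(2.98 − 2.1)² = 1.85×0.877² = 1.42 mA.
V_DS = V_DD − I_D·R_D = 12 − 1.42×0.56 = 11.2 V.
Saturation requires V_DS ≥ V_GS − V_t = 0.877 V; 11.2 ≥ 0.877 ✓.

I_D ≈ 1.4 mA, V_DS ≈ 11 V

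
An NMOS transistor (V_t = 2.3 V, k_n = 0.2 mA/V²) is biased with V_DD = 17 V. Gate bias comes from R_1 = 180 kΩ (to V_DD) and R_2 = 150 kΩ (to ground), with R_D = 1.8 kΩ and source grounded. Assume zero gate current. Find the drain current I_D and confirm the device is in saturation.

I_D ≈ 2.9 mA

V_G = V_DD·R_2/(R_1+R_2) = 17×150/330 = 7.73 V. With the source grounded, V_GS = V_G = 7.73 V.
Assume saturation: I_D = (k_n/2)(V_GS − V_t)² = (0.2/2)×(7.73 − 2.3)² = 0.1×5.43² = 2.95 mA.
V_DS = V_DD − I_D·R_D = 17 − 2.95×1.8 = 11.7 V.
Saturation requires V_DS ≥ V_GS − V_t = 5.43 V; 11.7 ≥ 5.43 ✓.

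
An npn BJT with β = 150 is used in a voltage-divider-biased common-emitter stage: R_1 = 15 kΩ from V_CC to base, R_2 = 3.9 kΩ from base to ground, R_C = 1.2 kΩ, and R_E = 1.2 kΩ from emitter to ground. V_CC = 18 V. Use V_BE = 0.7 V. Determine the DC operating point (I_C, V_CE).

Thevenize the base divider: V_Th = V_CC·R_2/(R_1+R_2) = 18×3.9/18.9 = 3.71 V, R_Th = R_1‖R_2 = 3.1 kΩ.
Base-emitter loop: V_Th = I_B·R_Th + V_BE + (β+1)I_B·R_E, so I_B = (3.71 − 0.7) / (3.1 + 151×1.2) = 0.0164 mA.
I_C = β·I_B = 150×0.0164 = 2.45 mA, and I_E = (β+1)I_B = 2.47 mA.
V_CE = V_CC − I_C·R_C − I_E·R_E = 18 − 2.45×1.2 − 2.47×1.2 = 12.1 V.
V_CE = 12.1 V > 0.2 V confirms active-region operation.

I_C ≈ 2.5 mA, V_CE ≈ 12 V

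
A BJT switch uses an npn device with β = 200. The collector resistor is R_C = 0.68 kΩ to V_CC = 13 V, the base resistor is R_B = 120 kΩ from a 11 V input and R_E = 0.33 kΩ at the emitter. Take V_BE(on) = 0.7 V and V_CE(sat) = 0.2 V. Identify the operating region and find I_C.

Assume active. Base-emitter loop: I_B = (V_BB − V_BE)/(R_B + (β+1)R_E) = (11 − 0.7)/(120 + 201×0.33) = 0.0553 mA.
I_C = β·I_B = 200×0.0553 = 11.1 mA.
V_CE = V_CC − I_C·R_C − I_E·R_E = 13 − 11.1×0.68 − 11.1×0.33 = 1.82 V > V_CE(sat), so the active-region assumption holds.

active; I_C ≈ 11 mA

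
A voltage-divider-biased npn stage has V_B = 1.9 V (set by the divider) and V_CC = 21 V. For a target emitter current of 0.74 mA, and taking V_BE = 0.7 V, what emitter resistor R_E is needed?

V_E = V_B − V_BE = 1.9 − 0.7 = 1.2 V.
R_E = V_E / I_E = 1.2 / 0.74 = 1.62 kΩ.

R_E ≈ 1.6 kΩ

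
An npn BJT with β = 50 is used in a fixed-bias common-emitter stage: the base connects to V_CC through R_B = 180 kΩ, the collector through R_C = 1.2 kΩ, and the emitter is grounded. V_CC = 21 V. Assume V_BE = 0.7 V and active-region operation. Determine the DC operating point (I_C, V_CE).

I_C ≈ 5.6 mA, V_CE ≈ 14 V

Base loop: V_CC = I_B·R_B + V_BE, so I_B = (21 − 0.7)/180 kΩ = 0.113 mA.
In the active region I_C = β·I_B = 50 × 0.113 = 5.64 mA.
Collector loop: V_CE = V_CC − I_C·R_C = 21 − 5.64×1.2 = 14.2 V.
Since V_CE = 14.2 V > V_CE(sat) ≈ 0.2 V, the transistor is in the active region as assumed.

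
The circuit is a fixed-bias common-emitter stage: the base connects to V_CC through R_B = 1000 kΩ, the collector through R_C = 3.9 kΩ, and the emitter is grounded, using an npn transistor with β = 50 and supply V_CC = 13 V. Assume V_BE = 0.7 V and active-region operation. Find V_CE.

Base loop: V_CC = I_B·R_B + V_BE, so I_B = (13 − 0.7)/1000 kΩ = 0.0123 mA.
In the active region I_C = β·I_B = 50 × 0.0123 = 0.615 mA.
Collector loop: V_CE = V_CC − I_C·R_C = 13 − 0.615×3.9 = 10.6 V.
Since V_CE = 10.6 V > V_CE(sat) ≈ 0.2 V, the transistor is in the active region as assumed.

V_CE ≈ 11 V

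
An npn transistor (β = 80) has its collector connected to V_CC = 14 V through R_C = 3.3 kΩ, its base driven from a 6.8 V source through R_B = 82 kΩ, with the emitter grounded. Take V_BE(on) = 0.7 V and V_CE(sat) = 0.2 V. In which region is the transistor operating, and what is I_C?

saturation; I_C ≈ 4.2 mA

Assume active: I_B = (6.8 − 0.7)/82 = 0.0744 mA, giving I_C = β·I_B = 5.95 mA.
But then V_CE = 14 − 5.95×3.3 = -5.64 V < V_CE(sat) = 0.2 V — impossible in the active region.
So the transistor is saturated. With V_CE = 0.2 V, I_C = (V_CC − 0.2)/R_C = 13.8/3.3 = 4.18 mA.
Check: β·I_B = 5.95 mA > I_C = 4.18 mA, confirming saturation.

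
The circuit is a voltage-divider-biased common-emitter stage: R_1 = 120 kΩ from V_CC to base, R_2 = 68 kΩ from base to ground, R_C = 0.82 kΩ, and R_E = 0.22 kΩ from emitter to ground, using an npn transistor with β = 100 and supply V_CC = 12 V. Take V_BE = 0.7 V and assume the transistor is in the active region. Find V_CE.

Thevenize the base divider: V_Th = V_CC·R_2/(R_1+R_2) = 12×68/188 = 4.34 V, R_Th = R_1‖R_2 = 43.4 kΩ.
Base-emitter loop: V_Th = I_B·R_Th + V_BE + (β+1)I_B·R_E, so I_B = (4.34 − 0.7) / (43.4 + 101×0.22) = 0.0555 mA.
I_C = β·I_B = 100×0.0555 = 5.55 mA, and I_E = (β+1)I_B = 5.6 mA.
V_CE = V_CC − I_C·R_C − I_E·R_E = 12 − 5.55×0.82 − 5.6×0.22 = 6.22 V.
V_CE = 6.22 V > 0.2 V confirms active-region operation.

V_CE ≈ 6.2 V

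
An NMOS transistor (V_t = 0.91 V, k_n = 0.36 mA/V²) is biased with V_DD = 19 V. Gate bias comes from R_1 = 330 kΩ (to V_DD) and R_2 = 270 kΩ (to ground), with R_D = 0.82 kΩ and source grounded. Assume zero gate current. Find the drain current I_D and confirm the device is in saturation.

I_D ≈ 11 mA

V_G = V_DD·R_2/(R_1+R_2) = 19×270/600 = 8.55 V. With the source grounded, V_GS = V_G = 8.55 V.
Assume saturation: I_D = (k_n/2)(V_GS − V_t)² = (0.36/2)×(8.55 − 0.91)² = 0.18×7.64² = 10.5 mA.
V_DS = V_DD − I_D·R_D = 19 − 10.5×0.82 = 10.4 V.
Saturation requires V_DS ≥ V_GS − V_t = 7.64 V; 10.4 ≥ 7.64 ✓.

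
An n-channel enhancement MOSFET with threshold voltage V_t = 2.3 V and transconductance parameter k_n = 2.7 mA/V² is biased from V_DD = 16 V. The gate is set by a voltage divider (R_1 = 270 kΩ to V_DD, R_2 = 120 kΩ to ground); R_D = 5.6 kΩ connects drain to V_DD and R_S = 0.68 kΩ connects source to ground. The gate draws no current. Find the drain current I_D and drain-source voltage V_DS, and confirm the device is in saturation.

V_G = V_DD·R_2/(R_1+R_2) = 16×120/390 = 4.92 V.
Assume saturation: I_D = (k_n/2)(V_GS − V_t)² with V_GS = V_G − I_D·R_S = 4.92 − 0.68·I_D.
Substituting gives 0.624·I_D² − 5.82·I_D + 9.29 = 0, with roots I_D = 2.05 or 7.27 mA.
The root I_D = 7.27 mA gives V_GS = -0.0206 V ≤ V_t, so take I_D = 2.05 mA.
Then V_GS = 3.53 V and V_DS = V_DD − I_D(R_D+R_S) = 16 − 2.05×6.28 = 3.15 V.
Saturation requires V_DS ≥ V_GS − V_t = 1.23 V; 3.15 ≥ 1.23 ✓.

I_D ≈ 2 mA, V_DS ≈ 3.1 V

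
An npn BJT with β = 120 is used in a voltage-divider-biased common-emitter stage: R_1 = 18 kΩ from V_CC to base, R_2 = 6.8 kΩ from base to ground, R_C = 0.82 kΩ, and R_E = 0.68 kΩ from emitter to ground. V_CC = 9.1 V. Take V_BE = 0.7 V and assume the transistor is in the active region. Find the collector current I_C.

Thevenize the base divider: V_Th = V_CC·R_2/(R_1+R_2) = 9.1×6.8/24.8 = 2.5 V, R_Th = R_1‖R_2 = 4.94 kΩ.
Base-emitter loop: V_Th = I_B·R_Th + V_BE + (β+1)I_B·R_E, so I_B = (2.5 − 0.7) / (4.94 + 121×0.68) = 0.0206 mA.
I_C = β·I_B = 120×0.0206 = 2.47 mA, and I_E = (β+1)I_B = 2.49 mA.
V_CE = V_CC − I_C·R_C − I_E·R_E = 9.1 − 2.47×0.82 − 2.49×0.68 = 5.38 V.
V_CE = 5.38 V > 0.2 V confirms active-region operation.

I_C ≈ 2.5 mA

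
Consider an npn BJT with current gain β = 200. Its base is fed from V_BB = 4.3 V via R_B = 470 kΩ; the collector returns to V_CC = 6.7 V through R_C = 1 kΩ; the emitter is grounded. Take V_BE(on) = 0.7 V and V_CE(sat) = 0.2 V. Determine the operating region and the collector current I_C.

Assume active. Base-emitter loop: I_B = (V_BB − V_BE)/R_B = (4.3 − 0.7)/470 = 0.00766 mA.
I_C = β·I_B = 200×0.00766 = 1.53 mA.
V_CE = V_CC − I_C·R_C = 6.7 − 1.53×1 = 5.17 V > V_CE(sat), so the active-region assumption holds.

active; I_C ≈ 1.5 mA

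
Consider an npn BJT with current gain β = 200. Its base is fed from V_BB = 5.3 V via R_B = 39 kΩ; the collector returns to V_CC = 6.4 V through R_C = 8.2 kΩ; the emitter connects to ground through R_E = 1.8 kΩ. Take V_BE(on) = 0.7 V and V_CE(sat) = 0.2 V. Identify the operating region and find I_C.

Assume active: I_B = (5.3 − 0.7)/(39 + 201×1.8) = 0.0115 mA, I_C = β·I_B = 2.3 mA.
Then V_CE = 6.4 − 2.3×8.2 − 2.31×1.8 = -16.6 V < 0.2 V — the active assumption fails.
Re-solve with V_CE = 0.2 V. KCL at the emitter: V_E/R_E = (V_BB−0.7−V_E)/R_B + (V_CC−0.2−V_E)/R_C, giving V_E = 1.24 V.
I_C = (V_CC − 0.2 − V_E)/R_C = (6.2 − 1.24)/8.2 = 0.605 mA.
Check: I_B = (4.6 − 1.24)/39 = 0.0861 mA, and β·I_B = 17.2 mA > I_C, confirming saturation.

saturation; I_C ≈ 0.6 mA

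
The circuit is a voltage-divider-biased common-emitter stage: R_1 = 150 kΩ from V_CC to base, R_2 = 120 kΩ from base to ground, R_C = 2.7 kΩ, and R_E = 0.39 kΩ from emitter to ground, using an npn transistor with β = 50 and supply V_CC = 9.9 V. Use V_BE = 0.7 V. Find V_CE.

V_CE ≈ 3.3 V

Thevenize the base divider: V_Th = V_CC·R_2/(R_1+R_2) = 9.9×120/270 = 4.4 V, R_Th = R_1‖R_2 = 66.7 kΩ.
Base-emitter loop: V_Th = I_B·R_Th + V_BE + (β+1)I_B·R_E, so I_B = (4.4 − 0.7) / (66.7 + 51×0.39) = 0.0427 mA.
I_C = β·I_B = 50×0.0427 = 2.14 mA, and I_E = (β+1)I_B = 2.18 mA.
V_CE = V_CC − I_C·R_C − I_E·R_E = 9.9 − 2.14×2.7 − 2.18×0.39 = 3.28 V.
V_CE = 3.28 V > 0.2 V confirms active-region operation.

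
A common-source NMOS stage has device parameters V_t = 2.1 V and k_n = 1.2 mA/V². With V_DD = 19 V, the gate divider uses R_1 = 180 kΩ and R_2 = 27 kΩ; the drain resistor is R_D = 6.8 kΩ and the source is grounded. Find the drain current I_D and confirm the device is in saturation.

V_G = V_DD·R_2/(R_1+R_2) = 19×27/207 = 2.48 V. With the source grounded, V_GS = V_G = 2.48 V.
Assume saturation: I_D = (k_n/2)(V_GS − V_t)² = (1.2/2)×(2.48 − 2.1)² = 0.6×0.378² = 0.0858 mA.
V_DS = V_DD − I_D·R_D = 19 − 0.0858×6.8 = 18.4 V.
Saturation requires V_DS ≥ V_GS − V_t = 0.378 V; 18.4 ≥ 0.378 ✓.

I_D ≈ 0.086 mA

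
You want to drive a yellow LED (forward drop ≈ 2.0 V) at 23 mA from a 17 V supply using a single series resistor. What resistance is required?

The resistor drops V_S − V_D = 17 − 2.0 = 15 V at 23 mA.
R = 15 V / 23 mA = 0.652 kΩ.

R ≈ 0.65 kΩ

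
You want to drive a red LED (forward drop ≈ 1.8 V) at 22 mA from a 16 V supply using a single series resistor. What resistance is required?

R ≈ 0.65 kΩ

The resistor drops V_S − V_D = 16 − 1.8 = 14.2 V at 22 mA.
R = 14.2 V / 22 mA = 0.645 kΩ.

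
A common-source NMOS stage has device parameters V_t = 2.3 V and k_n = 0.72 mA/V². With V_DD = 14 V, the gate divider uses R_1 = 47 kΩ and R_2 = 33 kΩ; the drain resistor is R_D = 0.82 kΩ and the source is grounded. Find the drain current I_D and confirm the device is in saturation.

I_D ≈ 4.3 mA

V_G = V_DD·R_2/(R_1+R_2) = 14×33/80 = 5.78 V. With the source grounded, V_GS = V_G = 5.78 V.
Assume saturation: I_D = (k_n/2)(V_GS − V_t)² = (0.72/2)×(5.78 − 2.3)² = 0.36×3.48² = 4.35 mA.
V_DS = V_DD − I_D·R_D = 14 − 4.35×0.82 = 10.4 V.
Saturation requires V_DS ≥ V_GS − V_t = 3.48 V; 10.4 ≥ 3.48 ✓.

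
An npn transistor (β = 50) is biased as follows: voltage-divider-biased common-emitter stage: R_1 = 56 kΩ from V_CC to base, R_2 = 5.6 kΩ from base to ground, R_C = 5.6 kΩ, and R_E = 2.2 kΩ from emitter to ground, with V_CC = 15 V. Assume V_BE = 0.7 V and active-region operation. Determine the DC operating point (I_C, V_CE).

Thevenize the base divider: V_Th = V_CC·R_2/(R_1+R_2) = 15×5.6/61.6 = 1.36 V, R_Th = R_1‖R_2 = 5.09 kΩ.
Base-emitter loop: V_Th = I_B·R_Th + V_BE + (β+1)I_B·R_E, so I_B = (1.36 − 0.7) / (5.09 + 51×2.2) = 0.00566 mA.
I_C = β·I_B = 50×0.00566 = 0.283 mA, and I_E = (β+1)I_B = 0.289 mA.
V_CE = V_CC − I_C·R_C − I_E·R_E = 15 − 0.283×5.6 − 0.289×2.2 = 12.8 V.
V_CE = 12.8 V > 0.2 V confirms active-region operation.

I_C ≈ 0.28 mA, V_CE ≈ 13 V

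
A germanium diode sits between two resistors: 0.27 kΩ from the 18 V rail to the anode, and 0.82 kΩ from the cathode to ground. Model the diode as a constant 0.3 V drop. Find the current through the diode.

I ≈ 16 mA

The two resistors are in series with the diode, so KVL gives 18 = I·0.27 + 0.3 + I·0.82.
I = (18 − 0.3) / (0.27 + 0.82) kΩ = 17.7 / 1.09 = 16.2 mA.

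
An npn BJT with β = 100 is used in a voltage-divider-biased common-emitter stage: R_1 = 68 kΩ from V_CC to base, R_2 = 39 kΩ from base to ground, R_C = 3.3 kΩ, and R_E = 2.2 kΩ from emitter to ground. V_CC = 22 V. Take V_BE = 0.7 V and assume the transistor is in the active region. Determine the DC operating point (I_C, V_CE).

I_C ≈ 3 mA, V_CE ≈ 5.6 V

Thevenize the base divider: V_Th = V_CC·R_2/(R_1+R_2) = 22×39/107 = 8.02 V, R_Th = R_1‖R_2 = 24.8 kΩ.
Base-emitter loop: V_Th = I_B·R_Th + V_BE + (β+1)I_B·R_E, so I_B = (8.02 − 0.7) / (24.8 + 101×2.2) = 0.0296 mA.
I_C = β·I_B = 100×0.0296 = 2.96 mA, and I_E = (β+1)I_B = 2.99 mA.
V_CE = V_CC − I_C·R_C − I_E·R_E = 22 − 2.96×3.3 − 2.99×2.2 = 5.64 V.
V_CE = 5.64 V > 0.2 V confirms active-region operation.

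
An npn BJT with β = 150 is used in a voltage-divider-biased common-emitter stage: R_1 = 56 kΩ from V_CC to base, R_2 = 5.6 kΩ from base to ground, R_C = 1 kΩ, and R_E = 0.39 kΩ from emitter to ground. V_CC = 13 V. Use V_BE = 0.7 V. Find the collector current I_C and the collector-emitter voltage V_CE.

I_C ≈ 1.1 mA, V_CE ≈ 11 V

Thevenize the base divider: V_Th = V_CC·R_2/(R_1+R_2) = 13×5.6/61.6 = 1.18 V, R_Th = R_1‖R_2 = 5.09 kΩ.
Base-emitter loop: V_Th = I_B·R_Th + V_BE + (β+1)I_B·R_E, so I_B = (1.18 − 0.7) / (5.09 + 151×0.39) = 0.00753 mA.
I_C = β·I_B = 150×0.00753 = 1.13 mA, and I_E = (β+1)I_B = 1.14 mA.
V_CE = V_CC − I_C·R_C − I_E·R_E = 13 − 1.13×1 − 1.14×0.39 = 11.4 V.
V_CE = 11.4 V > 0.2 V confirms active-region operation.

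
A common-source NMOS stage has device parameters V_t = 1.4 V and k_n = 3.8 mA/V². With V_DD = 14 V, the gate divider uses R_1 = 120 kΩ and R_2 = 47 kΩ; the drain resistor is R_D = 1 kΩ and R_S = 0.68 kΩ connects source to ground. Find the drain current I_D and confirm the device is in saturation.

V_G = V_DD·R_2/(R_1+R_2) = 14×47/167 = 3.94 V.
Assume saturation: I_D = (k_n/2)(V_GS − V_t)² with V_GS = V_G − I_D·R_S = 3.94 − 0.68·I_D.
Substituting gives 0.879·I_D² − 7.56·I_D + 12.3 = 0, with roots I_D = 2.17 or 6.44 mA.
The root I_D = 6.44 mA gives V_GS = -0.442 V ≤ V_t, so take I_D = 2.17 mA.
Then V_GS = 2.47 V and V_DS = V_DD − I_D(R_D+R_S) = 14 − 2.17×1.68 = 10.4 V.
Saturation requires V_DS ≥ V_GS − V_t = 1.07 V; 10.4 ≥ 1.07 ✓.

I_D ≈ 2.2 mA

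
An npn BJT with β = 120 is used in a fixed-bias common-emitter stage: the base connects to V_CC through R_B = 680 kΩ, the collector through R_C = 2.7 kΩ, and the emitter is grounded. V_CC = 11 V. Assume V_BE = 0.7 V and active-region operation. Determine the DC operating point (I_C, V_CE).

Base loop: V_CC = I_B·R_B + V_BE, so I_B = (11 − 0.7)/680 kΩ = 0.0151 mA.
In the active region I_C = β·I_B = 120 × 0.0151 = 1.82 mA.
Collector loop: V_CE = V_CC − I_C·R_C = 11 − 1.82×2.7 = 6.09 V.
Since V_CE = 6.09 V > V_CE(sat) ≈ 0.2 V, the transistor is in the active region as assumed.

I_C ≈ 1.8 mA, V_CE ≈ 6.1 V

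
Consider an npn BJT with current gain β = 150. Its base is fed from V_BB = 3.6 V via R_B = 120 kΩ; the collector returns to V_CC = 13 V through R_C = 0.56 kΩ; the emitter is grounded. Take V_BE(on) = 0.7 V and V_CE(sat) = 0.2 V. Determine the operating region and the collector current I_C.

Assume active. Base-emitter loop: I_B = (V_BB − V_BE)/R_B = (3.6 − 0.7)/120 = 0.0242 mA.
I_C = β·I_B = 150×0.0242 = 3.63 mA.
V_CE = V_CC − I_C·R_C = 13 − 3.63×0.56 = 11 V > V_CE(sat), so the active-region assumption holds.

active; I_C ≈ 3.6 mA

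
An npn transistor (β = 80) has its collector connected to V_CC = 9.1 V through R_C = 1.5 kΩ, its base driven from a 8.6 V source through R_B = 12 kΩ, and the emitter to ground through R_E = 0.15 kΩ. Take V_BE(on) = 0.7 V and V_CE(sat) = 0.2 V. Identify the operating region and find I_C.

Assume active: I_B = (8.6 − 0.7)/(12 + 81×0.15) = 0.327 mA, I_C = β·I_B = 26.2 mA.
Then V_CE = 9.1 − 26.2×1.5 − 26.5×0.15 = -34.1 V < 0.2 V — the active assumption fails.
Re-solve with V_CE = 0.2 V. KCL at the emitter: V_E/R_E = (V_BB−0.7−V_E)/R_B + (V_CC−0.2−V_E)/R_C, giving V_E = 0.889 V.
I_C = (V_CC − 0.2 − V_E)/R_C = (8.9 − 0.889)/1.5 = 5.34 mA.
Check: I_B = (7.9 − 0.889)/12 = 0.584 mA, and β·I_B = 46.7 mA > I_C, confirming saturation.

saturation; I_C ≈ 5.3 mA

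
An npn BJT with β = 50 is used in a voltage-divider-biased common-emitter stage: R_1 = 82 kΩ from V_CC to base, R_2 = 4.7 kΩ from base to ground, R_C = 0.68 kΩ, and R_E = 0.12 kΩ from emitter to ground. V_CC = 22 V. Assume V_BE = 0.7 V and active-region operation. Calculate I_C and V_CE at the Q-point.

Thevenize the base divider: V_Th = V_CC·R_2/(R_1+R_2) = 22×4.7/86.7 = 1.19 V, R_Th = R_1‖R_2 = 4.45 kΩ.
Base-emitter loop: V_Th = I_B·R_Th + V_BE + (β+1)I_B·R_E, so I_B = (1.19 − 0.7) / (4.45 + 51×0.12) = 0.0466 mA.
I_C = β·I_B = 50×0.0466 = 2.33 mA, and I_E = (β+1)I_B = 2.38 mA.
V_CE = V_CC − I_C·R_C − I_E·R_E = 22 − 2.33×0.68 − 2.38×0.12 = 20.1 V.
V_CE = 20.1 V > 0.2 V confirms active-region operation.

I_C ≈ 2.3 mA, V_CE ≈ 20 V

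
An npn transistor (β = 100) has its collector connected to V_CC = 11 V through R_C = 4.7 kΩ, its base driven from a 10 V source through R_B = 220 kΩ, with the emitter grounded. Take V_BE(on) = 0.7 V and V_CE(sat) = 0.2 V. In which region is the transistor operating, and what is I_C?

Assume active: I_B = (10 − 0.7)/220 = 0.0423 mA, giving I_C = β·I_B = 4.23 mA.
But then V_CE = 11 − 4.23×4.7 = -8.87 V < V_CE(sat) = 0.2 V — impossible in the active region.
So the transistor is saturated. With V_CE = 0.2 V, I_C = (V_CC − 0.2)/R_C = 10.8/4.7 = 2.3 mA.
Check: β·I_B = 4.23 mA > I_C = 2.3 mA, confirming saturation.

saturation; I_C ≈ 2.3 mA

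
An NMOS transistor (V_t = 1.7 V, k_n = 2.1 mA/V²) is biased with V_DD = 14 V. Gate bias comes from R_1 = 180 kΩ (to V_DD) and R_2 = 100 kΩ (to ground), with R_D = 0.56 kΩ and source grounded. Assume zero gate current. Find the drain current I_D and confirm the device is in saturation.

V_G = V_DD·R_2/(R_1+R_2) = 14×100/280 = 5 V. With the source grounded, V_GS = V_G = 5 V.
Assume saturation: I_D = (k_n/2)(V_GS − V_t)² = (2.1/2)×(5 − 1.7)² = 1.05×3.3² = 11.4 mA.
V_DS = V_DD − I_D·R_D = 14 − 11.4×0.56 = 7.6 V.
Saturation requires V_DS ≥ V_GS − V_t = 3.3 V; 7.6 ≥ 3.3 ✓.

I_D ≈ 11 mA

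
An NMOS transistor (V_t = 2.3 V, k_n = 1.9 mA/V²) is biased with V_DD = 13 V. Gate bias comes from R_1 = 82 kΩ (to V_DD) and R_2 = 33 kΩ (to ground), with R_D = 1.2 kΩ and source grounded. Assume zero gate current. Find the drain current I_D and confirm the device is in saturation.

I_D ≈ 1.9 mA

V_G = V_DD·R_2/(R_1+R_2) = 13×33/115 = 3.73 V. With the source grounded, V_GS = V_G = 3.73 V.
Assume saturation: I_D = (k_n/2)(V_GS − V_t)² = (1.9/2)×(3.73 − 2.3)² = 0.95×1.43² = 1.94 mA.
V_DS = V_DD − I_D·R_D = 13 − 1.94×1.2 = 10.7 V.
Saturation requires V_DS ≥ V_GS − V_t = 1.43 V; 10.7 ≥ 1.43 ✓.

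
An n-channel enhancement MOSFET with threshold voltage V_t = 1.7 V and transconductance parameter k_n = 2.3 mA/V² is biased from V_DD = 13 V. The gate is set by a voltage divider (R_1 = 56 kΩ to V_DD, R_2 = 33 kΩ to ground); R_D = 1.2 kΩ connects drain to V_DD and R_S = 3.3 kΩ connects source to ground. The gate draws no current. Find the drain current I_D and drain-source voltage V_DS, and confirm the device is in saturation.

I_D ≈ 0.71 mA, V_DS ≈ 9.8 V

V_G = V_DD·R_2/(R_1+R_2) = 13×33/89 = 4.82 V.
Assume saturation: I_D = (k_n/2)(V_GS − V_t)² with V_GS = V_G − I_D·R_S = 4.82 − 3.3·I_D.
Substituting gives 12.5·I_D² − 24.7·I_D + 11.2 = 0, with roots I_D = 0.708 or 1.26 mA.
The root I_D = 1.26 mA gives V_GS = 0.652 V ≤ V_t, so take I_D = 0.708 mA.
Then V_GS = 2.48 V and V_DS = V_DD − I_D(R_D+R_S) = 13 − 0.708×4.5 = 9.81 V.
Saturation requires V_DS ≥ V_GS − V_t = 0.785 V; 9.81 ≥ 0.785 ✓.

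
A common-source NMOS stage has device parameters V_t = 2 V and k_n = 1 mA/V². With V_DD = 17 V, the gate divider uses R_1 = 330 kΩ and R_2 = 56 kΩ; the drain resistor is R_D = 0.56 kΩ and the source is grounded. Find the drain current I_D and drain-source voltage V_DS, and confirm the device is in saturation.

V_G = V_DD·R_2/(R_1+R_2) = 17×56/386 = 2.47 V. With the source grounded, V_GS = V_G = 2.47 V.
Assume saturation: I_D = (k_n/2)(V_GS − V_t)² = (1/2)×(2.47 − 2)² = 0.5×0.466² = 0.109 mA.
V_DS = V_DD − I_D·R_D = 17 − 0.109×0.56 = 16.9 V.
Saturation requires V_DS ≥ V_GS − V_t = 0.466 V; 16.9 ≥ 0.466 ✓.

I_D ≈ 0.11 mA, V_DS ≈ 17 V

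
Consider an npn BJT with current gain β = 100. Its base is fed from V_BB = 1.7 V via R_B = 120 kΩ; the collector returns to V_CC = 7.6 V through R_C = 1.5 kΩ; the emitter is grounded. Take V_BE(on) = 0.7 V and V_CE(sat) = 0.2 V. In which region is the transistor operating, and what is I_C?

active; I_C ≈ 0.83 mA

Assume active. Base-emitter loop: I_B = (V_BB − V_BE)/R_B = (1.7 − 0.7)/120 = 0.00833 mA.
I_C = β·I_B = 100×0.00833 = 0.833 mA.
V_CE = V_CC − I_C·R_C = 7.6 − 0.833×1.5 = 6.35 V > V_CE(sat), so the active-region assumption holds.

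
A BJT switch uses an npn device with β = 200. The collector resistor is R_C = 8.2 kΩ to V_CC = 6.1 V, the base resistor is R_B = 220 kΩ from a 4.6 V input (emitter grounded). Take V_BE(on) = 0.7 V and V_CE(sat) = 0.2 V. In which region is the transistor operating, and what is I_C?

Assume active: I_B = (4.6 − 0.7)/220 = 0.0177 mA, giving I_C = β·I_B = 3.55 mA.
But then V_CE = 6.1 − 3.55×8.2 = -23 V < V_CE(sat) = 0.2 V — impossible in the active region.
So the transistor is saturated. With V_CE = 0.2 V, I_C = (V_CC − 0.2)/R_C = 5.9/8.2 = 0.72 mA.
Check: β·I_B = 3.55 mA > I_C = 0.72 mA, confirming saturation.

saturation; I_C ≈ 0.72 mA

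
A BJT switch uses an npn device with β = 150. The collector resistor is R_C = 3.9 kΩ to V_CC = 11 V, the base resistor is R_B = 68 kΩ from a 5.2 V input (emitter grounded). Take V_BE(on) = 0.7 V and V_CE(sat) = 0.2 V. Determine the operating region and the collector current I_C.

saturation; I_C ≈ 2.8 mA

Assume active: I_B = (5.2 − 0.7)/68 = 0.0662 mA, giving I_C = β·I_B = 9.93 mA.
But then V_CE = 11 − 9.93×3.9 = -27.7 V < V_CE(sat) = 0.2 V — impossible in the active region.
So the transistor is saturated. With V_CE = 0.2 V, I_C = (V_CC − 0.2)/R_C = 10.8/3.9 = 2.77 mA.
Check: β·I_B = 9.93 mA > I_C = 2.77 mA, confirming saturation.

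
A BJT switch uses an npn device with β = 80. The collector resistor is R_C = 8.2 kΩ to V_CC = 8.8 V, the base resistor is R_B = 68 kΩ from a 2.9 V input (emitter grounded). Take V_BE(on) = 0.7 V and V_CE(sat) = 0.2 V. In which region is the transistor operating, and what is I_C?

Assume active: I_B = (2.9 − 0.7)/68 = 0.0324 mA, giving I_C = β·I_B = 2.59 mA.
But then V_CE = 8.8 − 2.59×8.2 = -12.4 V < V_CE(sat) = 0.2 V — impossible in the active region.
So the transistor is saturated. With V_CE = 0.2 V, I_C = (V_CC − 0.2)/R_C = 8.6/8.2 = 1.05 mA.
Check: β·I_B = 2.59 mA > I_C = 1.05 mA, confirming saturation.

saturation; I_C ≈ 1 mA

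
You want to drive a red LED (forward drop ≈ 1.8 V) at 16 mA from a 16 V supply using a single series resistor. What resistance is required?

R ≈ 0.89 kΩ

The resistor drops V_S − V_D = 16 − 1.8 = 14.2 V at 16 mA.
R = 14.2 V / 16 mA = 0.887 kΩ.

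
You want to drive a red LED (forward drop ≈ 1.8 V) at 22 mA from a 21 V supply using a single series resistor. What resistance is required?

R ≈ 0.87 kΩ

The resistor drops V_S − V_D = 21 − 1.8 = 19.2 V at 22 mA.
R = 19.2 V / 22 mA = 0.873 kΩ.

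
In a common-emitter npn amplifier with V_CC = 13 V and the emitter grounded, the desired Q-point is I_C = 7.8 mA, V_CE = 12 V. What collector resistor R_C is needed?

Collector loop: V_CC = I_C·R_C + V_CE.
R_C = (V_CC − V_CE)/I_C = (13 − 12)/7.8 = 0.128 kΩ.

R_C ≈ 0.13 kΩ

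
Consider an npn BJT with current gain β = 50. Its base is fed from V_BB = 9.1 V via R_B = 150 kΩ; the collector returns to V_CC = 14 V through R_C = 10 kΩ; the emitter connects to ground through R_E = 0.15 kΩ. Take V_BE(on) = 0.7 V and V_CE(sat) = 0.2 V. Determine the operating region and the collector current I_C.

Assume active: I_B = (9.1 − 0.7)/(150 + 51×0.15) = 0.0533 mA, I_C = β·I_B = 2.66 mA.
Then V_CE = 14 − 2.66×10 − 2.72×0.15 = -13 V < 0.2 V — the active assumption fails.
Re-solve with V_CE = 0.2 V. KCL at the emitter: V_E/R_E = (V_BB−0.7−V_E)/R_B + (V_CC−0.2−V_E)/R_C, giving V_E = 0.212 V.
I_C = (V_CC − 0.2 − V_E)/R_C = (13.8 − 0.212)/10 = 1.36 mA.
Check: I_B = (8.4 − 0.212)/150 = 0.0546 mA, and β·I_B = 2.73 mA > I_C, confirming saturation.

saturation; I_C ≈ 1.4 mA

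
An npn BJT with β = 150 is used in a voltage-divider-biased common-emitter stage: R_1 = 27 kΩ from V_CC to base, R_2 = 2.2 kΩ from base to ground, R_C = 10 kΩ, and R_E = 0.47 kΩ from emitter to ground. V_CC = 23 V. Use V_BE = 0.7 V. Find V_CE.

V_CE ≈ 0.77 V

Thevenize the base divider: V_Th = V_CC·R_2/(R_1+R_2) = 23×2.2/29.2 = 1.73 V, R_Th = R_1‖R_2 = 2.03 kΩ.
Base-emitter loop: V_Th = I_B·R_Th + V_BE + (β+1)I_B·R_E, so I_B = (1.73 − 0.7) / (2.03 + 151×0.47) = 0.0141 mA.
I_C = β·I_B = 150×0.0141 = 2.12 mA, and I_E = (β+1)I_B = 2.14 mA.
V_CE = V_CC − I_C·R_C − I_E·R_E = 23 − 2.12×10 − 2.14×0.47 = 0.774 V.
V_CE = 0.774 V > 0.2 V confirms active-region operation.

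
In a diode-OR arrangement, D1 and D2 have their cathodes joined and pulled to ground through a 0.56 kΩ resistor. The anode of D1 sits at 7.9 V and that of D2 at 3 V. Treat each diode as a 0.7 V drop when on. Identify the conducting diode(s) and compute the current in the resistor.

Assume both conduct. Then node N would need to be at both 7.9−0.7 = 7.2 V and 3−0.7 = 2.3 V, which is impossible.
Assume only D1 conducts: V_N = 7.9 − 0.7 = 7.2 V, so I_R = 7.2/0.56 = 12.9 mA.
Check D2: its anode-to-cathode voltage is 3 − 7.2 = -4.2 V < 0.7 V, so it is off. The assumption is consistent.

Only D1 conducts; I_R ≈ 13 mA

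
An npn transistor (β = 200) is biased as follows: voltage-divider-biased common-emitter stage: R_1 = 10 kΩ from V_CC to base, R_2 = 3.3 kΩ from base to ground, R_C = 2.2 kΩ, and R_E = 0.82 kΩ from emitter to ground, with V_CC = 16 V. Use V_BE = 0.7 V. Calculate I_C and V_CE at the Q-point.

I_C ≈ 3.9 mA, V_CE ≈ 4.2 V

Thevenize the base divider: V_Th = V_CC·R_2/(R_1+R_2) = 16×3.3/13.3 = 3.97 V, R_Th = R_1‖R_2 = 2.48 kΩ.
Base-emitter loop: V_Th = I_B·R_Th + V_BE + (β+1)I_B·R_E, so I_B = (3.97 − 0.7) / (2.48 + 201×0.82) = 0.0195 mA.
I_C = β·I_B = 200×0.0195 = 3.91 mA, and I_E = (β+1)I_B = 3.93 mA.
V_CE = V_CC − I_C·R_C − I_E·R_E = 16 − 3.91×2.2 − 3.93×0.82 = 4.18 V.
V_CE = 4.18 V > 0.2 V confirms active-region operation.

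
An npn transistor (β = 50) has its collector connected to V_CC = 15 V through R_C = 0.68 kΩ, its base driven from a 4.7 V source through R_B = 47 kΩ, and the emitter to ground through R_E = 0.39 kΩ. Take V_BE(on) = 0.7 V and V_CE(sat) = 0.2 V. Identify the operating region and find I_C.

Assume active. Base-emitter loop: I_B = (V_BB − V_BE)/(R_B + (β+1)R_E) = (4.7 − 0.7)/(47 + 51×0.39) = 0.0598 mA.
I_C = β·I_B = 50×0.0598 = 2.99 mA.
V_CE = V_CC − I_C·R_C − I_E·R_E = 15 − 2.99×0.68 − 3.05×0.39 = 11.8 V > V_CE(sat), so the active-region assumption holds.

active; I_C ≈ 3 mA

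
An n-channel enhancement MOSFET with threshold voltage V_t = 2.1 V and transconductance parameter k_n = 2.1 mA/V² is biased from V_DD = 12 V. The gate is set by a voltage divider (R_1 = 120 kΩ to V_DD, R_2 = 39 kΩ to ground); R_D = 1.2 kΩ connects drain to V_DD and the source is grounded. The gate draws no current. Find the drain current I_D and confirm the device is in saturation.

I_D ≈ 0.75 mA

V_G = V_DD·R_2/(R_1+R_2) = 12×39/159 = 2.94 V. With the source grounded, V_GS = V_G = 2.94 V.
Assume saturation: I_D = (k_n/2)(V_GS − V_t)² = (2.1/2)×(2.94 − 2.1)² = 1.05×0.843² = 0.747 mA.
V_DS = V_DD − I_D·R_D = 12 − 0.747×1.2 = 11.1 V.
Saturation requires V_DS ≥ V_GS − V_t = 0.843 V; 11.1 ≥ 0.843 ✓.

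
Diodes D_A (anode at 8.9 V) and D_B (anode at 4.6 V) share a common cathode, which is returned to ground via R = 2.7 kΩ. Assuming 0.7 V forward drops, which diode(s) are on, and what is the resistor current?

Assume both conduct. Then node N would need to be at both 8.9−0.7 = 8.2 V and 4.6−0.7 = 3.9 V, which is impossible.
Assume only D_A conducts: V_N = 8.9 − 0.7 = 8.2 V, so I_R = 8.2/2.7 = 3.04 mA.
Check D_B: its anode-to-cathode voltage is 4.6 − 8.2 = -3.6 V < 0.7 V, so it is off. The assumption is consistent.

Only D_A conducts; I_R ≈ 3 mA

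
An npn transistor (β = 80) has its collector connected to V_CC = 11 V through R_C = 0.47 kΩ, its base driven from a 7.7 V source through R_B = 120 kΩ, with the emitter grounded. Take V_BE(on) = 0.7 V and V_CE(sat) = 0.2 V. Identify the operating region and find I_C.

active; I_C ≈ 4.7 mA

Assume active. Base-emitter loop: I_B = (V_BB − V_BE)/R_B = (7.7 − 0.7)/120 = 0.0583 mA.
I_C = β·I_B = 80×0.0583 = 4.67 mA.
V_CE = V_CC − I_C·R_C = 11 − 4.67×0.47 = 8.81 V > V_CE(sat), so the active-region assumption holds.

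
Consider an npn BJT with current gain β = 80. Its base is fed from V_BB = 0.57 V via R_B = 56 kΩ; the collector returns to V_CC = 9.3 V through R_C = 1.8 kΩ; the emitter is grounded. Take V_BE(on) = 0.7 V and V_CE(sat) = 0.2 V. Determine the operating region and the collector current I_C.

V_BB = 0.57 V ≤ V_BE(on) = 0.7 V, so the base-emitter junction is not forward biased.
The transistor is in cutoff: I_B = I_C = 0.

cutoff; I_C ≈ 0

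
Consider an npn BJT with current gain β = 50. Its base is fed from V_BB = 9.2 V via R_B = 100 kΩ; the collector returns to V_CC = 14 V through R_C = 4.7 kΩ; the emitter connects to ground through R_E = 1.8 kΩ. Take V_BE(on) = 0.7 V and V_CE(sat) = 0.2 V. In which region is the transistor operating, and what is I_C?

saturation; I_C ≈ 2.1 mA

Assume active: I_B = (9.2 − 0.7)/(100 + 51×1.8) = 0.0443 mA, I_C = β·I_B = 2.22 mA.
Then V_CE = 14 − 2.22×4.7 − 2.26×1.8 = -0.483 V < 0.2 V — the active assumption fails.
Re-solve with V_CE = 0.2 V. KCL at the emitter: V_E/R_E = (V_BB−0.7−V_E)/R_B + (V_CC−0.2−V_E)/R_C, giving V_E = 3.88 V.
I_C = (V_CC − 0.2 − V_E)/R_C = (13.8 − 3.88)/4.7 = 2.11 mA.
Check: I_B = (8.5 − 3.88)/100 = 0.0462 mA, and β·I_B = 2.31 mA > I_C, confirming saturation.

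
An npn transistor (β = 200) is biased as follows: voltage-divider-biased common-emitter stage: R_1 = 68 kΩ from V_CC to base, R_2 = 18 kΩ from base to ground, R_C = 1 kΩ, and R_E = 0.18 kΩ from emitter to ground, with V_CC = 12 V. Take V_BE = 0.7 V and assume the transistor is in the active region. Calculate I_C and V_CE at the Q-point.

Thevenize the base divider: V_Th = V_CC·R_2/(R_1+R_2) = 12×18/86 = 2.51 V, R_Th = R_1‖R_2 = 14.2 kΩ.
Base-emitter loop: V_Th = I_B·R_Th + V_BE + (β+1)I_B·R_E, so I_B = (2.51 − 0.7) / (14.2 + 201×0.18) = 0.0359 mA.
I_C = β·I_B = 200×0.0359 = 7.19 mA, and I_E = (β+1)I_B = 7.22 mA.
V_CE = V_CC − I_C·R_C − I_E·R_E = 12 − 7.19×1 − 7.22×0.18 = 3.51 V.
V_CE = 3.51 V > 0.2 V confirms active-region operation.

I_C ≈ 7.2 mA, V_CE ≈ 3.5 V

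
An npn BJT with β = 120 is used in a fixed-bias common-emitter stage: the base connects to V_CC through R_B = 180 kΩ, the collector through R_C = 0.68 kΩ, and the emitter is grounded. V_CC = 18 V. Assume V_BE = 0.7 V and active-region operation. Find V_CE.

V_CE ≈ 10 V

Base loop: V_CC = I_B·R_B + V_BE, so I_B = (18 − 0.7)/180 kΩ = 0.0961 mA.
In the active region I_C = β·I_B = 120 × 0.0961 = 11.5 mA.
Collector loop: V_CE = V_CC − I_C·R_C = 18 − 11.5×0.68 = 10.2 V.
Since V_CE = 10.2 V > V_CE(sat) ≈ 0.2 V, the transistor is in the active region as assumed.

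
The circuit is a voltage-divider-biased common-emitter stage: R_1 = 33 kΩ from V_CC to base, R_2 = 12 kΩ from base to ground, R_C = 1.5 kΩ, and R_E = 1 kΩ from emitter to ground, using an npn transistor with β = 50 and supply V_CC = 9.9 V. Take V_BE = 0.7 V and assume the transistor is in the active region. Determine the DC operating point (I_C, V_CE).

I_C ≈ 1.6 mA, V_CE ≈ 5.8 V

Thevenize the base divider: V_Th = V_CC·R_2/(R_1+R_2) = 9.9×12/45 = 2.64 V, R_Th = R_1‖R_2 = 8.8 kΩ.
Base-emitter loop: V_Th = I_B·R_Th + V_BE + (β+1)I_B·R_E, so I_B = (2.64 − 0.7) / (8.8 + 51×1) = 0.0324 mA.
I_C = β·I_B = 50×0.0324 = 1.62 mA, and I_E = (β+1)I_B = 1.65 mA.
V_CE = V_CC − I_C·R_C − I_E·R_E = 9.9 − 1.62×1.5 − 1.65×1 = 5.81 V.
V_CE = 5.81 V > 0.2 V confirms active-region operation.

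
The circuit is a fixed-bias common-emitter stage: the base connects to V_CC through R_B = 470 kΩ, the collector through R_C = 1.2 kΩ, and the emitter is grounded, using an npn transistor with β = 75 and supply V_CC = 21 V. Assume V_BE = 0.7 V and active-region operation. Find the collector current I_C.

Base loop: V_CC = I_B·R_B + V_BE, so I_B = (21 − 0.7)/470 kΩ = 0.0432 mA.
In the active region I_C = β·I_B = 75 × 0.0432 = 3.24 mA.
Collector loop: V_CE = V_CC − I_C·R_C = 21 − 3.24×1.2 = 17.1 V.
Since V_CE = 17.1 V > V_CE(sat) ≈ 0.2 V, the transistor is in the active region as assumed.

I_C ≈ 3.2 mA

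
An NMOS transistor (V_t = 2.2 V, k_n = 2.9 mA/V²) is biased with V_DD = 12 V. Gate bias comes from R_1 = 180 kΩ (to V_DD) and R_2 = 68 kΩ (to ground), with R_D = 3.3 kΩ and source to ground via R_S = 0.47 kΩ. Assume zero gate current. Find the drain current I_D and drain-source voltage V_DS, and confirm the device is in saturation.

I_D ≈ 0.77 mA, V_DS ≈ 9.1 V

V_G = V_DD·R_2/(R_1+R_2) = 12×68/248 = 3.29 V.
Assume saturation: I_D = (k_n/2)(V_GS − V_t)² with V_GS = V_G − I_D·R_S = 3.29 − 0.47·I_D.
Substituting gives 0.32·I_D² − 2.49·I_D + 1.72 = 0, with roots I_D = 0.77 or 6.99 mA.
The root I_D = 6.99 mA gives V_GS = 0.00408 V ≤ V_t, so take I_D = 0.77 mA.
Then V_GS = 2.93 V and V_DS = V_DD − I_D(R_D+R_S) = 12 − 0.77×3.77 = 9.1 V.
Saturation requires V_DS ≥ V_GS − V_t = 0.729 V; 9.1 ≥ 0.729 ✓.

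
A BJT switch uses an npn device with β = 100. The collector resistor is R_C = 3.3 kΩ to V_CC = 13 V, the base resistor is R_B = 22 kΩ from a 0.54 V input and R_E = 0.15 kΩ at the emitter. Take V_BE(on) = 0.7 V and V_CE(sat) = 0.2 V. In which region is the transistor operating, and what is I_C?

V_BB = 0.54 V ≤ V_BE(on) = 0.7 V, so the base-emitter junction is not forward biased.
The transistor is in cutoff: I_B = I_C = 0.

cutoff; I_C ≈ 0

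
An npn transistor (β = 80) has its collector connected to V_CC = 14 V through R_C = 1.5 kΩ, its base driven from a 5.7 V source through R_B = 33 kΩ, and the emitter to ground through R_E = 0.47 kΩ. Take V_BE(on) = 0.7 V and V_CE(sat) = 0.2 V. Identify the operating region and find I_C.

active; I_C ≈ 5.6 mA

Assume active. Base-emitter loop: I_B = (V_BB − V_BE)/(R_B + (β+1)R_E) = (5.7 − 0.7)/(33 + 81×0.47) = 0.0704 mA.
I_C = β·I_B = 80×0.0704 = 5.63 mA.
V_CE = V_CC − I_C·R_C − I_E·R_E = 14 − 5.63×1.5 − 5.7×0.47 = 2.88 V > V_CE(sat), so the active-region assumption holds.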